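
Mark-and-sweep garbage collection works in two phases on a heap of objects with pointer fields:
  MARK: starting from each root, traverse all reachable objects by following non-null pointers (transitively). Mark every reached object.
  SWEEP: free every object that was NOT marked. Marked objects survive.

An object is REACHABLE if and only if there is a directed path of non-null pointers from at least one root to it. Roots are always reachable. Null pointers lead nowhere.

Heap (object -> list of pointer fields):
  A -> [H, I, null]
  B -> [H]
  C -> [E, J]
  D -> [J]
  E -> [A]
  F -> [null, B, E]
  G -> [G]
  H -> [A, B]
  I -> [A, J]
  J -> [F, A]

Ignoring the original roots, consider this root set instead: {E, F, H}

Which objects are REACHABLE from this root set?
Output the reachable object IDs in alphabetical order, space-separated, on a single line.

Roots: E F H
Mark E: refs=A, marked=E
Mark F: refs=null B E, marked=E F
Mark H: refs=A B, marked=E F H
Mark A: refs=H I null, marked=A E F H
Mark B: refs=H, marked=A B E F H
Mark I: refs=A J, marked=A B E F H I
Mark J: refs=F A, marked=A B E F H I J
Unmarked (collected): C D G

Answer: A B E F H I J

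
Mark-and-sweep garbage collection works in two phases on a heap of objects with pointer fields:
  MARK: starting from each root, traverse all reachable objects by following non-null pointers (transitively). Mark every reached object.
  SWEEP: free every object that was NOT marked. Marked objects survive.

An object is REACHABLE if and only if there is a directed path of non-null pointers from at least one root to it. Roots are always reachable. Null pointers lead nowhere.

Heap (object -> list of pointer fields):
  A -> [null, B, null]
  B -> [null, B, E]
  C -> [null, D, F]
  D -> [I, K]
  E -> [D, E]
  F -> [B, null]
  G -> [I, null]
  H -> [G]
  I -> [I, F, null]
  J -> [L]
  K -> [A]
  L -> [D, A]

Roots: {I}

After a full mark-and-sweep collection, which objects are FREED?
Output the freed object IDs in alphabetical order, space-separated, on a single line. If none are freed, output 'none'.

Roots: I
Mark I: refs=I F null, marked=I
Mark F: refs=B null, marked=F I
Mark B: refs=null B E, marked=B F I
Mark E: refs=D E, marked=B E F I
Mark D: refs=I K, marked=B D E F I
Mark K: refs=A, marked=B D E F I K
Mark A: refs=null B null, marked=A B D E F I K
Unmarked (collected): C G H J L

Answer: C G H J L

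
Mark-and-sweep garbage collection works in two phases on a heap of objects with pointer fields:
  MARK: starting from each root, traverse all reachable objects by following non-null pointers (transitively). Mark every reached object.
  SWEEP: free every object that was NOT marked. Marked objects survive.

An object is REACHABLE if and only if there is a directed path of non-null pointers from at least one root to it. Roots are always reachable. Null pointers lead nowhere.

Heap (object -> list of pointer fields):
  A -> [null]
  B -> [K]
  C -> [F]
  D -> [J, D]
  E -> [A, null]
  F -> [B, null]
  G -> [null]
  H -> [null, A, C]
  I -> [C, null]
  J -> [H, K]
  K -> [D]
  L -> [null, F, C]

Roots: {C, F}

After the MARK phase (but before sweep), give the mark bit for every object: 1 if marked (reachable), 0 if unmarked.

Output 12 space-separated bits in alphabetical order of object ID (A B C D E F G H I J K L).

Answer: 1 1 1 1 0 1 0 1 0 1 1 0

Derivation:
Roots: C F
Mark C: refs=F, marked=C
Mark F: refs=B null, marked=C F
Mark B: refs=K, marked=B C F
Mark K: refs=D, marked=B C F K
Mark D: refs=J D, marked=B C D F K
Mark J: refs=H K, marked=B C D F J K
Mark H: refs=null A C, marked=B C D F H J K
Mark A: refs=null, marked=A B C D F H J K
Unmarked (collected): E G I L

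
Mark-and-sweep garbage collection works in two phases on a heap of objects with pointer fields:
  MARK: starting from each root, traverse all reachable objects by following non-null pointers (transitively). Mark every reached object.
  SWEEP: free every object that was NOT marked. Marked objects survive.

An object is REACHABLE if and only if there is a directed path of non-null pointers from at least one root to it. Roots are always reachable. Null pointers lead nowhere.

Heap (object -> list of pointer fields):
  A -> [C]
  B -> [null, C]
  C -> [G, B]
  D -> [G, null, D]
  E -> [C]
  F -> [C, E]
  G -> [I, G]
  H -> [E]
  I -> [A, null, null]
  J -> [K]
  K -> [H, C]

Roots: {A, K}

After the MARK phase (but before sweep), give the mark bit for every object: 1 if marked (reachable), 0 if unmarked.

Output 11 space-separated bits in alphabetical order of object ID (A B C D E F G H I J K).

Roots: A K
Mark A: refs=C, marked=A
Mark K: refs=H C, marked=A K
Mark C: refs=G B, marked=A C K
Mark H: refs=E, marked=A C H K
Mark G: refs=I G, marked=A C G H K
Mark B: refs=null C, marked=A B C G H K
Mark E: refs=C, marked=A B C E G H K
Mark I: refs=A null null, marked=A B C E G H I K
Unmarked (collected): D F J

Answer: 1 1 1 0 1 0 1 1 1 0 1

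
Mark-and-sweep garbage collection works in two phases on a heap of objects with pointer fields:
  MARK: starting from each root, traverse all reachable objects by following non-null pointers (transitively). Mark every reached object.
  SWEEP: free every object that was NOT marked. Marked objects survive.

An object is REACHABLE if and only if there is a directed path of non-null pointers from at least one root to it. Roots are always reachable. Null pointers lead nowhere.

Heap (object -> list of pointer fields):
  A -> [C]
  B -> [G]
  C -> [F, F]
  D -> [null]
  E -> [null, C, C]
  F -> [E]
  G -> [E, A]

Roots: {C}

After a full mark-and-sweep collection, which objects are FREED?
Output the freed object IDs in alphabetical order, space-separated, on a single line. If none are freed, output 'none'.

Answer: A B D G

Derivation:
Roots: C
Mark C: refs=F F, marked=C
Mark F: refs=E, marked=C F
Mark E: refs=null C C, marked=C E F
Unmarked (collected): A B D G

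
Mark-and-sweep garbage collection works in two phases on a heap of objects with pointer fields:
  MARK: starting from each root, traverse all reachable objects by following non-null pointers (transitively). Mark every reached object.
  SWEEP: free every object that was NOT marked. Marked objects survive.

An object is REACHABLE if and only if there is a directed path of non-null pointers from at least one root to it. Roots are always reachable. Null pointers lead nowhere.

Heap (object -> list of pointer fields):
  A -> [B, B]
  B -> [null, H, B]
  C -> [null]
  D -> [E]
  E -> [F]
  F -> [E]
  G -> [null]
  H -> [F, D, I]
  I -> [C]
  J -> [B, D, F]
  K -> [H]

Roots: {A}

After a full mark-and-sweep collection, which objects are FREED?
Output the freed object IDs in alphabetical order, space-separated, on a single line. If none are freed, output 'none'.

Roots: A
Mark A: refs=B B, marked=A
Mark B: refs=null H B, marked=A B
Mark H: refs=F D I, marked=A B H
Mark F: refs=E, marked=A B F H
Mark D: refs=E, marked=A B D F H
Mark I: refs=C, marked=A B D F H I
Mark E: refs=F, marked=A B D E F H I
Mark C: refs=null, marked=A B C D E F H I
Unmarked (collected): G J K

Answer: G J K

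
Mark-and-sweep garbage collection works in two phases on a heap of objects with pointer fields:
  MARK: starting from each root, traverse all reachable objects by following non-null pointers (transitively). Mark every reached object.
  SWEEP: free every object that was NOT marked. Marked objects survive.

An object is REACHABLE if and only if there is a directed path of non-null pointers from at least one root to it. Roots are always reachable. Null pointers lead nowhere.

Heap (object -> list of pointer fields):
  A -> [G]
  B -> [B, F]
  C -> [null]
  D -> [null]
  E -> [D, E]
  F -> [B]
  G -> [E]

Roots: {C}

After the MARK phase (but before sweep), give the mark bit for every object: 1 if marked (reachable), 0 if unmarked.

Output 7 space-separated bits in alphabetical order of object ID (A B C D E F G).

Roots: C
Mark C: refs=null, marked=C
Unmarked (collected): A B D E F G

Answer: 0 0 1 0 0 0 0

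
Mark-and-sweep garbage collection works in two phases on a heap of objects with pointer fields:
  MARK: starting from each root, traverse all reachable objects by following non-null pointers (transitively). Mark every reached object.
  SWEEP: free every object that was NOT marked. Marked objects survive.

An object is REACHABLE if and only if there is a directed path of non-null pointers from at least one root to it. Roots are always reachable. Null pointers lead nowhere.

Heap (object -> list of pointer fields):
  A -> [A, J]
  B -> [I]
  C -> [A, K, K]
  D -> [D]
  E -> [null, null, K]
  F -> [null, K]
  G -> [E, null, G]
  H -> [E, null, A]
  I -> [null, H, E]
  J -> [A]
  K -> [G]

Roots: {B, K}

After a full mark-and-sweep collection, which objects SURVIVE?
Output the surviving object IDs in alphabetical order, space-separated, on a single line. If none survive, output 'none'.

Roots: B K
Mark B: refs=I, marked=B
Mark K: refs=G, marked=B K
Mark I: refs=null H E, marked=B I K
Mark G: refs=E null G, marked=B G I K
Mark H: refs=E null A, marked=B G H I K
Mark E: refs=null null K, marked=B E G H I K
Mark A: refs=A J, marked=A B E G H I K
Mark J: refs=A, marked=A B E G H I J K
Unmarked (collected): C D F

Answer: A B E G H I J K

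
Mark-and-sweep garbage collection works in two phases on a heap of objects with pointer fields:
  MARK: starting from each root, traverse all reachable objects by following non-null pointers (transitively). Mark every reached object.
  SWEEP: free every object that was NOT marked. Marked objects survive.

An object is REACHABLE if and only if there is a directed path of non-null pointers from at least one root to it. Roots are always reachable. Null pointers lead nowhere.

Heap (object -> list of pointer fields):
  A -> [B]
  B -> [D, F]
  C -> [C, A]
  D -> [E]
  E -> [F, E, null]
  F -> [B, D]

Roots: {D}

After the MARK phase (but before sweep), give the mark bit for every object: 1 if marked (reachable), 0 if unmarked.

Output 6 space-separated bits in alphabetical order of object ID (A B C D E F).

Roots: D
Mark D: refs=E, marked=D
Mark E: refs=F E null, marked=D E
Mark F: refs=B D, marked=D E F
Mark B: refs=D F, marked=B D E F
Unmarked (collected): A C

Answer: 0 1 0 1 1 1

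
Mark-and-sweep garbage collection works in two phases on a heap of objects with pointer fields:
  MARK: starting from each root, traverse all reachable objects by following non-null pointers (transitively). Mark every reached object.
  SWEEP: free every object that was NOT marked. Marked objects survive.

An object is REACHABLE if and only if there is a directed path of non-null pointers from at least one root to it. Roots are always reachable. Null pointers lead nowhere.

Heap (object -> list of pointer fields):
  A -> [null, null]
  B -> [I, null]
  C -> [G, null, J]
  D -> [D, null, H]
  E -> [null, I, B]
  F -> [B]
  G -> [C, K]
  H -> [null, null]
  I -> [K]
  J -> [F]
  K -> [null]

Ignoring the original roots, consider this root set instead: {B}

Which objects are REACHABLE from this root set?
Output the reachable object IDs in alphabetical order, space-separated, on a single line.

Roots: B
Mark B: refs=I null, marked=B
Mark I: refs=K, marked=B I
Mark K: refs=null, marked=B I K
Unmarked (collected): A C D E F G H J

Answer: B I K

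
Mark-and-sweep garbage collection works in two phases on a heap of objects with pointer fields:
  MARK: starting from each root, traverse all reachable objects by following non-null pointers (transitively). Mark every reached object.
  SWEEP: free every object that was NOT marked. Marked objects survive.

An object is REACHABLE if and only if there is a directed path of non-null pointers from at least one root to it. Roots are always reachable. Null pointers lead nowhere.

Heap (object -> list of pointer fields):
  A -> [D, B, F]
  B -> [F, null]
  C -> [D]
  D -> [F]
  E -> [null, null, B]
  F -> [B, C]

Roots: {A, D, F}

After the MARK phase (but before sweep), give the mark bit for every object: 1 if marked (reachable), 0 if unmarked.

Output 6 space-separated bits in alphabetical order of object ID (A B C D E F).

Roots: A D F
Mark A: refs=D B F, marked=A
Mark D: refs=F, marked=A D
Mark F: refs=B C, marked=A D F
Mark B: refs=F null, marked=A B D F
Mark C: refs=D, marked=A B C D F
Unmarked (collected): E

Answer: 1 1 1 1 0 1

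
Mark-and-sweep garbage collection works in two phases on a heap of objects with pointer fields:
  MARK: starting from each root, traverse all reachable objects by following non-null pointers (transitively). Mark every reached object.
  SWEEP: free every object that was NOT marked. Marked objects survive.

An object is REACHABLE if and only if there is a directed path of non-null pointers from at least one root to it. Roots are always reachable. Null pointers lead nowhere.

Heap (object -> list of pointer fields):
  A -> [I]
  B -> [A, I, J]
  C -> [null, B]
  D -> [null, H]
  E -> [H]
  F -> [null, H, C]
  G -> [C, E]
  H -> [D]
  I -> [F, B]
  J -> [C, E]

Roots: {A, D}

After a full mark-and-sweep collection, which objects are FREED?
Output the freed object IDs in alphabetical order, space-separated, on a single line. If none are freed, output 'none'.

Roots: A D
Mark A: refs=I, marked=A
Mark D: refs=null H, marked=A D
Mark I: refs=F B, marked=A D I
Mark H: refs=D, marked=A D H I
Mark F: refs=null H C, marked=A D F H I
Mark B: refs=A I J, marked=A B D F H I
Mark C: refs=null B, marked=A B C D F H I
Mark J: refs=C E, marked=A B C D F H I J
Mark E: refs=H, marked=A B C D E F H I J
Unmarked (collected): G

Answer: G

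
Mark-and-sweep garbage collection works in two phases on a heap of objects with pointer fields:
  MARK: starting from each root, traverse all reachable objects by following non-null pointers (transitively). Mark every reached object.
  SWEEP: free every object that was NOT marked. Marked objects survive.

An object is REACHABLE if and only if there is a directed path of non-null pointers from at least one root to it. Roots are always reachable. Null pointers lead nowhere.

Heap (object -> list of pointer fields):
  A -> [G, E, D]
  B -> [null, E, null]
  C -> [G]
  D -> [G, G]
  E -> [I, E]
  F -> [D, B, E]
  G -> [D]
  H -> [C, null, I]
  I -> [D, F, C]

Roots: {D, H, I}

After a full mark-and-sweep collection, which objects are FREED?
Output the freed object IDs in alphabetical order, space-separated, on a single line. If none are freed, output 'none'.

Answer: A

Derivation:
Roots: D H I
Mark D: refs=G G, marked=D
Mark H: refs=C null I, marked=D H
Mark I: refs=D F C, marked=D H I
Mark G: refs=D, marked=D G H I
Mark C: refs=G, marked=C D G H I
Mark F: refs=D B E, marked=C D F G H I
Mark B: refs=null E null, marked=B C D F G H I
Mark E: refs=I E, marked=B C D E F G H I
Unmarked (collected): A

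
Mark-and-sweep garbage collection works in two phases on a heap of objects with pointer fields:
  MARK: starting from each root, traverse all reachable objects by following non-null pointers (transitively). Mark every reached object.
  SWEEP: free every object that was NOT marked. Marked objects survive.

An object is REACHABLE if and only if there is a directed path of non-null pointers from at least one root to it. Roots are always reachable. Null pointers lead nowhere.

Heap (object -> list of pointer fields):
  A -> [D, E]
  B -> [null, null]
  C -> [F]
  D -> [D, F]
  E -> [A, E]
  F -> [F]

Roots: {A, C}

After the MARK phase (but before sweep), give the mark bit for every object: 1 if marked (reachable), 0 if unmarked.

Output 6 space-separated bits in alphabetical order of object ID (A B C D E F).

Answer: 1 0 1 1 1 1

Derivation:
Roots: A C
Mark A: refs=D E, marked=A
Mark C: refs=F, marked=A C
Mark D: refs=D F, marked=A C D
Mark E: refs=A E, marked=A C D E
Mark F: refs=F, marked=A C D E F
Unmarked (collected): B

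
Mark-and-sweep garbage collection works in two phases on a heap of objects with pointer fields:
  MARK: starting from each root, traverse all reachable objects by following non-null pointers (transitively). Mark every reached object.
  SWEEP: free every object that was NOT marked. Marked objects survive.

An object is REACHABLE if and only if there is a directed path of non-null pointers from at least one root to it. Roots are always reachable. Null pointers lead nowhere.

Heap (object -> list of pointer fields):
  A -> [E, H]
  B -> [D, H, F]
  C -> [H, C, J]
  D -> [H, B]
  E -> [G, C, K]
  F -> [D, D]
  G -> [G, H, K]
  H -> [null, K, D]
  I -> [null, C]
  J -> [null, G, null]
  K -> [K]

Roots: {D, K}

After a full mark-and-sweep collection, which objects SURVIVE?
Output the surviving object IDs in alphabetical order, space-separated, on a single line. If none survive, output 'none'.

Roots: D K
Mark D: refs=H B, marked=D
Mark K: refs=K, marked=D K
Mark H: refs=null K D, marked=D H K
Mark B: refs=D H F, marked=B D H K
Mark F: refs=D D, marked=B D F H K
Unmarked (collected): A C E G I J

Answer: B D F H K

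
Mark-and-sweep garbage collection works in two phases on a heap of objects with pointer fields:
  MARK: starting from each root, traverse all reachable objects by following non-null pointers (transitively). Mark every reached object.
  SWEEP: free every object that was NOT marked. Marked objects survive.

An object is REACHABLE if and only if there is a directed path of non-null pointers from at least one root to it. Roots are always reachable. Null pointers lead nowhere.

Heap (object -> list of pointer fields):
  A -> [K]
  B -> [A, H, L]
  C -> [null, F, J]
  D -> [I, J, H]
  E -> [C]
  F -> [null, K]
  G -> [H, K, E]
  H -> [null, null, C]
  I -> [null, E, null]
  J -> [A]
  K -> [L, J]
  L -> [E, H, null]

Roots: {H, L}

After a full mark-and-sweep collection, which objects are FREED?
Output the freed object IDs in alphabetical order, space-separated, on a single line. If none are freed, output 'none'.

Answer: B D G I

Derivation:
Roots: H L
Mark H: refs=null null C, marked=H
Mark L: refs=E H null, marked=H L
Mark C: refs=null F J, marked=C H L
Mark E: refs=C, marked=C E H L
Mark F: refs=null K, marked=C E F H L
Mark J: refs=A, marked=C E F H J L
Mark K: refs=L J, marked=C E F H J K L
Mark A: refs=K, marked=A C E F H J K L
Unmarked (collected): B D G I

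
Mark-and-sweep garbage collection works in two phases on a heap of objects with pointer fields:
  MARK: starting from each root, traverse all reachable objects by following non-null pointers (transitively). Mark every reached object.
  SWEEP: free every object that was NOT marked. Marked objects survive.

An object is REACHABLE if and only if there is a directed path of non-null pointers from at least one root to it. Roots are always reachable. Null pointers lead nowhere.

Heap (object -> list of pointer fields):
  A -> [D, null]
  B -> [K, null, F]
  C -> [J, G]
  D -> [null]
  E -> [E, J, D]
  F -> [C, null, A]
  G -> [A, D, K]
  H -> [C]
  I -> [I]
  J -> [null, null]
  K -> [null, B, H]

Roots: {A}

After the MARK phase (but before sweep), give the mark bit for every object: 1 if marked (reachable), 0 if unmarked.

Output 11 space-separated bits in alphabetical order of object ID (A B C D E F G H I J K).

Roots: A
Mark A: refs=D null, marked=A
Mark D: refs=null, marked=A D
Unmarked (collected): B C E F G H I J K

Answer: 1 0 0 1 0 0 0 0 0 0 0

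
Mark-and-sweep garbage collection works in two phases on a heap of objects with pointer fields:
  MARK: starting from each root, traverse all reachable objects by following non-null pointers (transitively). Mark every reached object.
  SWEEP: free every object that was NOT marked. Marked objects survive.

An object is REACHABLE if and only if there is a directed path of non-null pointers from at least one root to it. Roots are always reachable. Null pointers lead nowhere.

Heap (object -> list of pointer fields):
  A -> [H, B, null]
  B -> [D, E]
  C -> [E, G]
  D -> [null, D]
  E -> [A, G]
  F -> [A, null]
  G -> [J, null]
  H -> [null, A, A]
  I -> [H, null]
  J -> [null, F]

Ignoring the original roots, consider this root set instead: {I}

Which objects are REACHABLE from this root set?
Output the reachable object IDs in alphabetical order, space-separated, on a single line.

Roots: I
Mark I: refs=H null, marked=I
Mark H: refs=null A A, marked=H I
Mark A: refs=H B null, marked=A H I
Mark B: refs=D E, marked=A B H I
Mark D: refs=null D, marked=A B D H I
Mark E: refs=A G, marked=A B D E H I
Mark G: refs=J null, marked=A B D E G H I
Mark J: refs=null F, marked=A B D E G H I J
Mark F: refs=A null, marked=A B D E F G H I J
Unmarked (collected): C

Answer: A B D E F G H I J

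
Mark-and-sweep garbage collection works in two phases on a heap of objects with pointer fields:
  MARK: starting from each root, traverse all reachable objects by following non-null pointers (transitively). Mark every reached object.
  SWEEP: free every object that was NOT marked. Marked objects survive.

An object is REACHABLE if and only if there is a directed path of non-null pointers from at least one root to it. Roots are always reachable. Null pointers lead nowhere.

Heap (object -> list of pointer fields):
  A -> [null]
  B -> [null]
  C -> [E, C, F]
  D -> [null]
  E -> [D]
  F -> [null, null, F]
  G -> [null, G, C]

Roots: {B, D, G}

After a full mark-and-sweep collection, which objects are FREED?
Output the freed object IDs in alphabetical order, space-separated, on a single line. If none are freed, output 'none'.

Roots: B D G
Mark B: refs=null, marked=B
Mark D: refs=null, marked=B D
Mark G: refs=null G C, marked=B D G
Mark C: refs=E C F, marked=B C D G
Mark E: refs=D, marked=B C D E G
Mark F: refs=null null F, marked=B C D E F G
Unmarked (collected): A

Answer: A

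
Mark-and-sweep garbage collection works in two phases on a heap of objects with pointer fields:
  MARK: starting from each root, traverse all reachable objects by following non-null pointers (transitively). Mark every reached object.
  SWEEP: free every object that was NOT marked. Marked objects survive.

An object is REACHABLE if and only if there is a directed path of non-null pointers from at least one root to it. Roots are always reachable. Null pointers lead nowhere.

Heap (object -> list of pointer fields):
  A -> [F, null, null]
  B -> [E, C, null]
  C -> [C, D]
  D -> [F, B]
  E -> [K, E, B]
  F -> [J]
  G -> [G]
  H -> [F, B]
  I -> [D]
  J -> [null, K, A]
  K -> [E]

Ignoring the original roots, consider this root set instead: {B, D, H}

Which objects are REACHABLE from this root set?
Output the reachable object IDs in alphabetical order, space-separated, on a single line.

Answer: A B C D E F H J K

Derivation:
Roots: B D H
Mark B: refs=E C null, marked=B
Mark D: refs=F B, marked=B D
Mark H: refs=F B, marked=B D H
Mark E: refs=K E B, marked=B D E H
Mark C: refs=C D, marked=B C D E H
Mark F: refs=J, marked=B C D E F H
Mark K: refs=E, marked=B C D E F H K
Mark J: refs=null K A, marked=B C D E F H J K
Mark A: refs=F null null, marked=A B C D E F H J K
Unmarked (collected): G I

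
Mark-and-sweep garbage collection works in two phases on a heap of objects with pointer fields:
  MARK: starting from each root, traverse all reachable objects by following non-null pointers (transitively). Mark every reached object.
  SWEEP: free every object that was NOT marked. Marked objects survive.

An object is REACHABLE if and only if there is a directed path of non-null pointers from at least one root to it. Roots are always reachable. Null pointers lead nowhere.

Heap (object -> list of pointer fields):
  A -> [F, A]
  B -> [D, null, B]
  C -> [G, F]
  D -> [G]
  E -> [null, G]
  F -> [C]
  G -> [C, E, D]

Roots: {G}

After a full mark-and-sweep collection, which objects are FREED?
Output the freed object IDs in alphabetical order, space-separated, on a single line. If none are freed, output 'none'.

Answer: A B

Derivation:
Roots: G
Mark G: refs=C E D, marked=G
Mark C: refs=G F, marked=C G
Mark E: refs=null G, marked=C E G
Mark D: refs=G, marked=C D E G
Mark F: refs=C, marked=C D E F G
Unmarked (collected): A B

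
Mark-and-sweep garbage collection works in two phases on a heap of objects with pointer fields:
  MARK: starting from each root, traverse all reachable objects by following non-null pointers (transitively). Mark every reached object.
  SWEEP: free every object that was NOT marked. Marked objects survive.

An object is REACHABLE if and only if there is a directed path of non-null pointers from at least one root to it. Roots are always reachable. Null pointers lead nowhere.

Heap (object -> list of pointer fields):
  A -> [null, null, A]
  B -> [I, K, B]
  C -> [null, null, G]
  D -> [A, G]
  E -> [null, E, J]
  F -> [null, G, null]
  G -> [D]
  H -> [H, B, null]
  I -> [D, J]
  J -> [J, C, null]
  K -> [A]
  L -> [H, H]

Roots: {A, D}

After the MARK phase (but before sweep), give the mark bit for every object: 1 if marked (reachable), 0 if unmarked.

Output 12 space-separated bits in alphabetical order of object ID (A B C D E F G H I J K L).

Roots: A D
Mark A: refs=null null A, marked=A
Mark D: refs=A G, marked=A D
Mark G: refs=D, marked=A D G
Unmarked (collected): B C E F H I J K L

Answer: 1 0 0 1 0 0 1 0 0 0 0 0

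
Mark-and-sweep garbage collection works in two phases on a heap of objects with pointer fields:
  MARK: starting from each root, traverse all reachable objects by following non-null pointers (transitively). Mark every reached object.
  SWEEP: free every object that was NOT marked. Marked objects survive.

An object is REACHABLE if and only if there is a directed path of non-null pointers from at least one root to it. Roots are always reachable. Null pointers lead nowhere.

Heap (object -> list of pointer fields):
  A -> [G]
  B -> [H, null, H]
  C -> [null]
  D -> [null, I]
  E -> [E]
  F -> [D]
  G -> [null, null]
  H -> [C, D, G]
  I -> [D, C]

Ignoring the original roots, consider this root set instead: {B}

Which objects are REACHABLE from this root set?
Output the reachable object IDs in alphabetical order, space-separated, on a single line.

Answer: B C D G H I

Derivation:
Roots: B
Mark B: refs=H null H, marked=B
Mark H: refs=C D G, marked=B H
Mark C: refs=null, marked=B C H
Mark D: refs=null I, marked=B C D H
Mark G: refs=null null, marked=B C D G H
Mark I: refs=D C, marked=B C D G H I
Unmarked (collected): A E F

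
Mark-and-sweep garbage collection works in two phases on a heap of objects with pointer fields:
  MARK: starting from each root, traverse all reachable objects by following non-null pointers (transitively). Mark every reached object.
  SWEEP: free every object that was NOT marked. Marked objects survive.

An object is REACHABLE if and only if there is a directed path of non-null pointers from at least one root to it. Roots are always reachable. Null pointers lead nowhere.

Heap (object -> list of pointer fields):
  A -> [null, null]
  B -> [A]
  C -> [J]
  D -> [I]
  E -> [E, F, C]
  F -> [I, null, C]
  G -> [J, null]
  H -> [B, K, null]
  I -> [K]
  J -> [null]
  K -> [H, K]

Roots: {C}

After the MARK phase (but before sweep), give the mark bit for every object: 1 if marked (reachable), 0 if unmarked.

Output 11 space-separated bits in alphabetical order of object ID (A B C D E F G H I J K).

Roots: C
Mark C: refs=J, marked=C
Mark J: refs=null, marked=C J
Unmarked (collected): A B D E F G H I K

Answer: 0 0 1 0 0 0 0 0 0 1 0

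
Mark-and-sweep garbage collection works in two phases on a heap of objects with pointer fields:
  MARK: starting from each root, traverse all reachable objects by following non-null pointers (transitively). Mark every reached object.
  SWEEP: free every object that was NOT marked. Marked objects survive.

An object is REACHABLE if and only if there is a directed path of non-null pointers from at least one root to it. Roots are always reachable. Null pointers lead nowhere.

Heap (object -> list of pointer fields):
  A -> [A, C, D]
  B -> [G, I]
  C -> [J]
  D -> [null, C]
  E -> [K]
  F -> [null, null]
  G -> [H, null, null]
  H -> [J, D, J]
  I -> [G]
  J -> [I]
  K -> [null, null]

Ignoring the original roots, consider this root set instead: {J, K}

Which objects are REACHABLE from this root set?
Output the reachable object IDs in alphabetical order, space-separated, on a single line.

Answer: C D G H I J K

Derivation:
Roots: J K
Mark J: refs=I, marked=J
Mark K: refs=null null, marked=J K
Mark I: refs=G, marked=I J K
Mark G: refs=H null null, marked=G I J K
Mark H: refs=J D J, marked=G H I J K
Mark D: refs=null C, marked=D G H I J K
Mark C: refs=J, marked=C D G H I J K
Unmarked (collected): A B E F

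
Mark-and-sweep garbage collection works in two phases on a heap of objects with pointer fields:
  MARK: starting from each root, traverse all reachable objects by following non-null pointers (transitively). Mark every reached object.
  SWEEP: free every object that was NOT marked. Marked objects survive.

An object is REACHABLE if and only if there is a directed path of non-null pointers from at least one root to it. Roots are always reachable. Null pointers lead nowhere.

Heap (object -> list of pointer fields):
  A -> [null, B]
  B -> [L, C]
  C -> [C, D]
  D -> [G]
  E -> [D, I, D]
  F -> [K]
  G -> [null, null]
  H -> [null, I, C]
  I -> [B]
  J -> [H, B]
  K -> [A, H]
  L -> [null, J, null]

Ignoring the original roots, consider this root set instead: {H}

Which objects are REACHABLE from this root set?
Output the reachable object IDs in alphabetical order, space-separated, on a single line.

Answer: B C D G H I J L

Derivation:
Roots: H
Mark H: refs=null I C, marked=H
Mark I: refs=B, marked=H I
Mark C: refs=C D, marked=C H I
Mark B: refs=L C, marked=B C H I
Mark D: refs=G, marked=B C D H I
Mark L: refs=null J null, marked=B C D H I L
Mark G: refs=null null, marked=B C D G H I L
Mark J: refs=H B, marked=B C D G H I J L
Unmarked (collected): A E F K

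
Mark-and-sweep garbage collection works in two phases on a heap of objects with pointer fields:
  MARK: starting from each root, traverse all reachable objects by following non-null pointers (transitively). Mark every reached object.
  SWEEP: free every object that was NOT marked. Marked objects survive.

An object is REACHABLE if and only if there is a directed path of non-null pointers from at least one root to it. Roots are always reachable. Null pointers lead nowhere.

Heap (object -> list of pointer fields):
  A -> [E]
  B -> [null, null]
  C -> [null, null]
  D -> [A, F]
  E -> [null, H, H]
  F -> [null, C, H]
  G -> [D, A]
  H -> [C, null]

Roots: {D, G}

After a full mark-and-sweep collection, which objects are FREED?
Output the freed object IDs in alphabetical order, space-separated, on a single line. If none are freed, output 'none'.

Answer: B

Derivation:
Roots: D G
Mark D: refs=A F, marked=D
Mark G: refs=D A, marked=D G
Mark A: refs=E, marked=A D G
Mark F: refs=null C H, marked=A D F G
Mark E: refs=null H H, marked=A D E F G
Mark C: refs=null null, marked=A C D E F G
Mark H: refs=C null, marked=A C D E F G H
Unmarked (collected): B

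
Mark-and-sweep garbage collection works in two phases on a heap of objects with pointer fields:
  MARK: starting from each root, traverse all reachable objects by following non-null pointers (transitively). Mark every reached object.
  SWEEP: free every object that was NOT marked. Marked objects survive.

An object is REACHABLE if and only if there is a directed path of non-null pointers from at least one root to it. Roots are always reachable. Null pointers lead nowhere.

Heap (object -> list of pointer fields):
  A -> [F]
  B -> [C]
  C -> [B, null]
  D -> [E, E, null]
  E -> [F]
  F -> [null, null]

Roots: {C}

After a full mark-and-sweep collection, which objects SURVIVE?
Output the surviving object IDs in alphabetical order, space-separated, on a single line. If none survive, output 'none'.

Answer: B C

Derivation:
Roots: C
Mark C: refs=B null, marked=C
Mark B: refs=C, marked=B C
Unmarked (collected): A D E F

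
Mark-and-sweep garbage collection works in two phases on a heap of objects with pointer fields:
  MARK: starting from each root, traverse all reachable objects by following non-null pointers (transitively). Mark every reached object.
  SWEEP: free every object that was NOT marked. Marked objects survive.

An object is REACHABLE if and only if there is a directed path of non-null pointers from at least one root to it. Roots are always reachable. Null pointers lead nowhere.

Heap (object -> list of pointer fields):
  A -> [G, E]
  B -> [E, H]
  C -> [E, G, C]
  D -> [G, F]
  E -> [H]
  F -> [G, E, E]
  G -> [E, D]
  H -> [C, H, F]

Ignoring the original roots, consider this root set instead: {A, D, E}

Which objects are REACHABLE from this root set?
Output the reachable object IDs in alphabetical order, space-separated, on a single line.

Roots: A D E
Mark A: refs=G E, marked=A
Mark D: refs=G F, marked=A D
Mark E: refs=H, marked=A D E
Mark G: refs=E D, marked=A D E G
Mark F: refs=G E E, marked=A D E F G
Mark H: refs=C H F, marked=A D E F G H
Mark C: refs=E G C, marked=A C D E F G H
Unmarked (collected): B

Answer: A C D E F G H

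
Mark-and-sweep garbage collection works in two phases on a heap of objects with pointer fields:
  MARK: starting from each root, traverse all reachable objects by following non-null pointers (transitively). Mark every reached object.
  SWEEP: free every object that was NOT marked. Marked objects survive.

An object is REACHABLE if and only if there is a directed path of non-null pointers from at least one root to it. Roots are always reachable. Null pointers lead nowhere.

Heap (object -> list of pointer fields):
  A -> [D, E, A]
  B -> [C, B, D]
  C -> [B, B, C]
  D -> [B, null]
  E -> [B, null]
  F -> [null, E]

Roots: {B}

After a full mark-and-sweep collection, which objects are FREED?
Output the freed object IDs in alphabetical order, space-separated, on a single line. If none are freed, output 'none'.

Answer: A E F

Derivation:
Roots: B
Mark B: refs=C B D, marked=B
Mark C: refs=B B C, marked=B C
Mark D: refs=B null, marked=B C D
Unmarked (collected): A E F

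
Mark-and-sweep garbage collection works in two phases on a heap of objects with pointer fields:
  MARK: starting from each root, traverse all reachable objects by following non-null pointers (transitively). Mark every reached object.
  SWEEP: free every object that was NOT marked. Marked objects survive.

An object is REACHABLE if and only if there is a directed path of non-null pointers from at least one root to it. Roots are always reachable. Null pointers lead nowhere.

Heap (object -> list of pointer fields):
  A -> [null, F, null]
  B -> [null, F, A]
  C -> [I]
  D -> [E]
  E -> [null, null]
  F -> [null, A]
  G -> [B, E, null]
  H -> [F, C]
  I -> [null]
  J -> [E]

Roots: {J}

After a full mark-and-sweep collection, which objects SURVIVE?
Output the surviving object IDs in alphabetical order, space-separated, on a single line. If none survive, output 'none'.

Roots: J
Mark J: refs=E, marked=J
Mark E: refs=null null, marked=E J
Unmarked (collected): A B C D F G H I

Answer: E J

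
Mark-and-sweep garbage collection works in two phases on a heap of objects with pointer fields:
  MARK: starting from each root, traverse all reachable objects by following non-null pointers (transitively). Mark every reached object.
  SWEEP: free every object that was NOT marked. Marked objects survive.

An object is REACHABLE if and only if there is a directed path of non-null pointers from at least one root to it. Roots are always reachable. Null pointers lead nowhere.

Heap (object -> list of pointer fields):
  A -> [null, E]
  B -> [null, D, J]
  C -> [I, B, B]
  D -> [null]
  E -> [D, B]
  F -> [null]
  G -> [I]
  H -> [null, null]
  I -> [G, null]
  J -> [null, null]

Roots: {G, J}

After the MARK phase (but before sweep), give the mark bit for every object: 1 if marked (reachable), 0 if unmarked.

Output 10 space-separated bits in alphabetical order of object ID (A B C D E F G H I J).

Roots: G J
Mark G: refs=I, marked=G
Mark J: refs=null null, marked=G J
Mark I: refs=G null, marked=G I J
Unmarked (collected): A B C D E F H

Answer: 0 0 0 0 0 0 1 0 1 1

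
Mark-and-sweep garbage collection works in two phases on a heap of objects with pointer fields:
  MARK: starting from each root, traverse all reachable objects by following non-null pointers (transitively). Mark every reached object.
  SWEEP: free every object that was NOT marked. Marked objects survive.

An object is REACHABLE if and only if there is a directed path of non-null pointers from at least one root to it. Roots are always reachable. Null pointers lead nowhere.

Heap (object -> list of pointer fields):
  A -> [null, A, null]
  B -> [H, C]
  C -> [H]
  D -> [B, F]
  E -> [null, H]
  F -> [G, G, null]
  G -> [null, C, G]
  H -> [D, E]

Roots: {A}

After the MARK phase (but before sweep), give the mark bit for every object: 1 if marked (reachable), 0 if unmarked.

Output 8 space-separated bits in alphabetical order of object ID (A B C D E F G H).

Answer: 1 0 0 0 0 0 0 0

Derivation:
Roots: A
Mark A: refs=null A null, marked=A
Unmarked (collected): B C D E F G H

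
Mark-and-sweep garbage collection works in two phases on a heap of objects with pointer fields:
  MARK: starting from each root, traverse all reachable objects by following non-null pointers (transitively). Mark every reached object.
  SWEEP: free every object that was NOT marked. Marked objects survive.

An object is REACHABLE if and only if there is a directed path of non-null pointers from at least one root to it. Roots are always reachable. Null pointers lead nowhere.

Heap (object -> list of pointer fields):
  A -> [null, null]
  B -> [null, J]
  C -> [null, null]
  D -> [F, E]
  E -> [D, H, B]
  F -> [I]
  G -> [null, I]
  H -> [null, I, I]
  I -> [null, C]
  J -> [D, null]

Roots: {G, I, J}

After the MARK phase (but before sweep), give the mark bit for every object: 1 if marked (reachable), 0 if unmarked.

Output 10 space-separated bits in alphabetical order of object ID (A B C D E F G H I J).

Answer: 0 1 1 1 1 1 1 1 1 1

Derivation:
Roots: G I J
Mark G: refs=null I, marked=G
Mark I: refs=null C, marked=G I
Mark J: refs=D null, marked=G I J
Mark C: refs=null null, marked=C G I J
Mark D: refs=F E, marked=C D G I J
Mark F: refs=I, marked=C D F G I J
Mark E: refs=D H B, marked=C D E F G I J
Mark H: refs=null I I, marked=C D E F G H I J
Mark B: refs=null J, marked=B C D E F G H I J
Unmarked (collected): A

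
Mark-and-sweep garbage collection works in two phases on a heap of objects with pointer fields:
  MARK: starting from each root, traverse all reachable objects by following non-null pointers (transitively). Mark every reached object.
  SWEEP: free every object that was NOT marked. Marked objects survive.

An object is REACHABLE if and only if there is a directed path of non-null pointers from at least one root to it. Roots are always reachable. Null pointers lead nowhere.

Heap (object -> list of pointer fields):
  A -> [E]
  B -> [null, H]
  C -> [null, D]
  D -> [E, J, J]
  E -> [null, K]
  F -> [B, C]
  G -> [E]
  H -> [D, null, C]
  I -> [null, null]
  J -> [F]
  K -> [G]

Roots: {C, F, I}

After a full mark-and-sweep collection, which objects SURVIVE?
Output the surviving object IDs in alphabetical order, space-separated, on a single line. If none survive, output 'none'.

Roots: C F I
Mark C: refs=null D, marked=C
Mark F: refs=B C, marked=C F
Mark I: refs=null null, marked=C F I
Mark D: refs=E J J, marked=C D F I
Mark B: refs=null H, marked=B C D F I
Mark E: refs=null K, marked=B C D E F I
Mark J: refs=F, marked=B C D E F I J
Mark H: refs=D null C, marked=B C D E F H I J
Mark K: refs=G, marked=B C D E F H I J K
Mark G: refs=E, marked=B C D E F G H I J K
Unmarked (collected): A

Answer: B C D E F G H I J K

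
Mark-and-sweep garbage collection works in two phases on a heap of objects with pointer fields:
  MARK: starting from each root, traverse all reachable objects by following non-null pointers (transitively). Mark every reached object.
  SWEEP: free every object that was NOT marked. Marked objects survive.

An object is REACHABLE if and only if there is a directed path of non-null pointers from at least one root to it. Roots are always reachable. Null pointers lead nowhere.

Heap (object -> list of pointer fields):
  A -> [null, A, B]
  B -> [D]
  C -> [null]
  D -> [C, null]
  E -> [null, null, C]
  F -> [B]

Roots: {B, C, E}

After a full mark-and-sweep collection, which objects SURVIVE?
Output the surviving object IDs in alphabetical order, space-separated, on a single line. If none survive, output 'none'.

Roots: B C E
Mark B: refs=D, marked=B
Mark C: refs=null, marked=B C
Mark E: refs=null null C, marked=B C E
Mark D: refs=C null, marked=B C D E
Unmarked (collected): A F

Answer: B C D E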